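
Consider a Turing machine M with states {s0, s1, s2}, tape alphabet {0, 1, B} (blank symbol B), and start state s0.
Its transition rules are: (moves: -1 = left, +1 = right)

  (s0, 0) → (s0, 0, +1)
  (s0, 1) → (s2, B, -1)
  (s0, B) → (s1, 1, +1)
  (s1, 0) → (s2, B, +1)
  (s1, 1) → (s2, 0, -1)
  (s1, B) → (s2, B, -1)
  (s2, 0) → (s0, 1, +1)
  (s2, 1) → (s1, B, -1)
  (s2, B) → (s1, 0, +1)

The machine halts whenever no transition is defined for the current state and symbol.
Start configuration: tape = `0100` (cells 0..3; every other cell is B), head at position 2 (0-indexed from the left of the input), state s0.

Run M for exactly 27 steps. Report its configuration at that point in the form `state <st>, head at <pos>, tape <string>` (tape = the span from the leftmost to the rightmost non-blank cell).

state s0, head at 7, tape 01000B1

state=s0 head=2 tape=01[0]0BBBB   (s0,0)→(s0,0,+1)
state=s0 head=3 tape=010[0]BBBB   (s0,0)→(s0,0,+1)
state=s0 head=4 tape=0100[B]BBB   (s0,B)→(s1,1,+1)
state=s1 head=5 tape=01001[B]BB   (s1,B)→(s2,B,-1)
state=s2 head=4 tape=0100[1]BBB   (s2,1)→(s1,B,-1)
state=s1 head=3 tape=010[0]BBBB   (s1,0)→(s2,B,+1)
state=s2 head=4 tape=010B[B]BBB   (s2,B)→(s1,0,+1)
state=s1 head=5 tape=010B0[B]BB   (s1,B)→(s2,B,-1)
state=s2 head=4 tape=010B[0]BBB   (s2,0)→(s0,1,+1)
state=s0 head=5 tape=010B1[B]BB   (s0,B)→(s1,1,+1)
state=s1 head=6 tape=010B11[B]B   (s1,B)→(s2,B,-1)
state=s2 head=5 tape=010B1[1]BB   (s2,1)→(s1,B,-1)
state=s1 head=4 tape=010B[1]BBB   (s1,1)→(s2,0,-1)
state=s2 head=3 tape=010[B]0BBB   (s2,B)→(s1,0,+1)
state=s1 head=4 tape=0100[0]BBB   (s1,0)→(s2,B,+1)
state=s2 head=5 tape=0100B[B]BB   (s2,B)→(s1,0,+1)
state=s1 head=6 tape=0100B0[B]B   (s1,B)→(s2,B,-1)
state=s2 head=5 tape=0100B[0]BB   (s2,0)→(s0,1,+1)
state=s0 head=6 tape=0100B1[B]B   (s0,B)→(s1,1,+1)
state=s1 head=7 tape=0100B11[B]   (s1,B)→(s2,B,-1)
state=s2 head=6 tape=0100B1[1]B   (s2,1)→(s1,B,-1)
state=s1 head=5 tape=0100B[1]BB   (s1,1)→(s2,0,-1)
state=s2 head=4 tape=0100[B]0BB   (s2,B)→(s1,0,+1)
state=s1 head=5 tape=01000[0]BB   (s1,0)→(s2,B,+1)
state=s2 head=6 tape=01000B[B]B   (s2,B)→(s1,0,+1)
state=s1 head=7 tape=01000B0[B]   (s1,B)→(s2,B,-1)
state=s2 head=6 tape=01000B[0]B   (s2,0)→(s0,1,+1)
state=s0 head=7 tape=01000B1[B]
After 27 steps: state s0, head at 7, tape 01000B1.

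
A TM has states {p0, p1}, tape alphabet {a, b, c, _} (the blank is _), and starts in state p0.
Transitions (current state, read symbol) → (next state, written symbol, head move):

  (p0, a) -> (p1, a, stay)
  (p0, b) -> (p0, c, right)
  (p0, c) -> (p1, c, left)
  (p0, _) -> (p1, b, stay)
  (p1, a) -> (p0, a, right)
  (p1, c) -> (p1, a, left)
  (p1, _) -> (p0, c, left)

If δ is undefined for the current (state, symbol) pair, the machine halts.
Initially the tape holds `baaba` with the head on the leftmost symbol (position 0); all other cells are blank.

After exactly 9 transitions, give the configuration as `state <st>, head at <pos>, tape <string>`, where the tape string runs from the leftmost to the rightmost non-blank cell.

state p1, head at 5, tape caacab

state=p0 head=0 tape=[b]aaba_   (p0,b)→(p0,c,right)
state=p0 head=1 tape=c[a]aba_   (p0,a)→(p1,a,stay)
state=p1 head=1 tape=c[a]aba_   (p1,a)→(p0,a,right)
state=p0 head=2 tape=ca[a]ba_   (p0,a)→(p1,a,stay)
state=p1 head=2 tape=ca[a]ba_   (p1,a)→(p0,a,right)
state=p0 head=3 tape=caa[b]a_   (p0,b)→(p0,c,right)
state=p0 head=4 tape=caac[a]_   (p0,a)→(p1,a,stay)
state=p1 head=4 tape=caac[a]_   (p1,a)→(p0,a,right)
state=p0 head=5 tape=caaca[_]   (p0,_)→(p1,b,stay)
state=p1 head=5 tape=caaca[b]
After 9 steps: state p1, head at 5, tape caacab.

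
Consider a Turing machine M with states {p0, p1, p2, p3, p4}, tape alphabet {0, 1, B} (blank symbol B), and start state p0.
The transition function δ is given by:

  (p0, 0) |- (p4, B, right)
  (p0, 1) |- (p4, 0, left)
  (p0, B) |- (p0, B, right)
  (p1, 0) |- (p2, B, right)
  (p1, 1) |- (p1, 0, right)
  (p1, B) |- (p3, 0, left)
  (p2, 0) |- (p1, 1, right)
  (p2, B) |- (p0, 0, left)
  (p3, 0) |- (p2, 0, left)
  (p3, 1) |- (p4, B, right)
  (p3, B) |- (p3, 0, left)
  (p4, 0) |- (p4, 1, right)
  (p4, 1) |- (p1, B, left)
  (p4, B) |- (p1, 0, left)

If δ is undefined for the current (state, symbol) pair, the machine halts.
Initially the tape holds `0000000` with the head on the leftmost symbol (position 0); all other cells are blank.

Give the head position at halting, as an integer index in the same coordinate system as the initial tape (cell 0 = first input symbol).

p0 | [0]000000BBB   read 0 → write B, move right, go to p4
p4 | B[0]00000BBB   read 0 → write 1, move right, go to p4
p4 | B1[0]0000BBB   read 0 → write 1, move right, go to p4
p4 | B11[0]000BBB   read 0 → write 1, move right, go to p4
p4 | B111[0]00BBB   read 0 → write 1, move right, go to p4
p4 | B1111[0]0BBB   read 0 → write 1, move right, go to p4
p4 | B11111[0]BBB   read 0 → write 1, move right, go to p4
p4 | B111111[B]BB   read B → write 0, move left, go to p1
p1 | B11111[1]0BB   read 1 → write 0, move right, go to p1
p1 | B111110[0]BB   read 0 → write B, move right, go to p2
p2 | B111110B[B]B   read B → write 0, move left, go to p0
p0 | B111110[B]0B   read B → write B, move right, go to p0
p0 | B111110B[0]B   read 0 → write B, move right, go to p4
p4 | B111110BB[B]   read B → write 0, move left, go to p1
p1 | B111110B[B]0   read B → write 0, move left, go to p3
p3 | B111110[B]00   read B → write 0, move left, go to p3
p3 | B11111[0]000   read 0 → write 0, move left, go to p2
p2 | B1111[1]0000
At halt the head is at cell 5.

5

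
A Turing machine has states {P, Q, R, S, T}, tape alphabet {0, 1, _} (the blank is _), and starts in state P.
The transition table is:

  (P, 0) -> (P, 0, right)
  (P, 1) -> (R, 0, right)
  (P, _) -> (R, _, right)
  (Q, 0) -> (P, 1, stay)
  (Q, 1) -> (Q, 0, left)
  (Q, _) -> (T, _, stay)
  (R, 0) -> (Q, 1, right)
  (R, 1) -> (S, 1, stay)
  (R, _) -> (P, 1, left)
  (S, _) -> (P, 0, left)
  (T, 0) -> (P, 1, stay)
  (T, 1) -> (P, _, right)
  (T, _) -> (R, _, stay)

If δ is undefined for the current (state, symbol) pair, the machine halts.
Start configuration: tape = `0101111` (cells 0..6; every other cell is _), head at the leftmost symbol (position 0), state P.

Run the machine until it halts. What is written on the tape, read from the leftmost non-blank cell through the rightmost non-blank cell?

0010111

P | [0]101111   read 0 → write 0, move right, go to P
P | 0[1]01111   read 1 → write 0, move right, go to R
R | 00[0]1111   read 0 → write 1, move right, go to Q
Q | 001[1]111   read 1 → write 0, move left, go to Q
Q | 00[1]0111   read 1 → write 0, move left, go to Q
Q | 0[0]00111   read 0 → write 1, move stay, go to P
P | 0[1]00111   read 1 → write 0, move right, go to R
R | 00[0]0111   read 0 → write 1, move right, go to Q
Q | 001[0]111   read 0 → write 1, move stay, go to P
P | 001[1]111   read 1 → write 0, move right, go to R
R | 0010[1]11   read 1 → write 1, move stay, go to S
S | 0010[1]11
The non-blank tape span at halt is 0010111.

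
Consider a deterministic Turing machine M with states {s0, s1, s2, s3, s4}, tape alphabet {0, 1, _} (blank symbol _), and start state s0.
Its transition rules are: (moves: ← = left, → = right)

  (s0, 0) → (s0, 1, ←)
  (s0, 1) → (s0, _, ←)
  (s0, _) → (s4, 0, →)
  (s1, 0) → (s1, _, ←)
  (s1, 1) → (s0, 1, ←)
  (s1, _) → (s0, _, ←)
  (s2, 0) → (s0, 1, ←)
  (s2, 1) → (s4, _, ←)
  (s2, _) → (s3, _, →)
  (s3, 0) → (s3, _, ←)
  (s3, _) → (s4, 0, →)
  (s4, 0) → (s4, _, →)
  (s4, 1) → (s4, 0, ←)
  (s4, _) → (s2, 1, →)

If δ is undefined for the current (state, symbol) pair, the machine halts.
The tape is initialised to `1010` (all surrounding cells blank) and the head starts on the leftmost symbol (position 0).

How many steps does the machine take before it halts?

24

s0 | __[1]010   read 1 → write _, move ←, go to s0
s0 | _[_]_010   read _ → write 0, move →, go to s4
s4 | _0[_]010   read _ → write 1, move →, go to s2
s2 | _01[0]10   read 0 → write 1, move ←, go to s0
s0 | _0[1]110   read 1 → write _, move ←, go to s0
s0 | _[0]_110   read 0 → write 1, move ←, go to s0
s0 | [_]1_110   read _ → write 0, move →, go to s4
s4 | 0[1]_110   read 1 → write 0, move ←, go to s4
s4 | [0]0_110   read 0 → write _, move →, go to s4
s4 | _[0]_110   read 0 → write _, move →, go to s4
s4 | __[_]110   read _ → write 1, move →, go to s2
s2 | __1[1]10   read 1 → write _, move ←, go to s4
s4 | __[1]_10   read 1 → write 0, move ←, go to s4
s4 | _[_]0_10   read _ → write 1, move →, go to s2
s2 | _1[0]_10   read 0 → write 1, move ←, go to s0
s0 | _[1]1_10   read 1 → write _, move ←, go to s0
s0 | [_]_1_10   read _ → write 0, move →, go to s4
s4 | 0[_]1_10   read _ → write 1, move →, go to s2
s2 | 01[1]_10   read 1 → write _, move ←, go to s4
s4 | 0[1]__10   read 1 → write 0, move ←, go to s4
s4 | [0]0__10   read 0 → write _, move →, go to s4
s4 | _[0]__10   read 0 → write _, move →, go to s4
s4 | __[_]_10   read _ → write 1, move →, go to s2
s2 | __1[_]10   read _ → write _, move →, go to s3
s3 | __1_[1]0
M halts after 24 transitions.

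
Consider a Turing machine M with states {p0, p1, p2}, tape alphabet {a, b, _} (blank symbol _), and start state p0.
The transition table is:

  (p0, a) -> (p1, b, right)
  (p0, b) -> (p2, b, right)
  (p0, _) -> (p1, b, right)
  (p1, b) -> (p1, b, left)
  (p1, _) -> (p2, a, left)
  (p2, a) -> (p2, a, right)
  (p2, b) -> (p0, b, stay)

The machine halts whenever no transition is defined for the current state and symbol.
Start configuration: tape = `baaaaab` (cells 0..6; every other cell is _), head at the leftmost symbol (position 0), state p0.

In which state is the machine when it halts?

p0 | [b]aaaaab_   read b → write b, move right, go to p2
p2 | b[a]aaaab_   read a → write a, move right, go to p2
p2 | ba[a]aaab_   read a → write a, move right, go to p2
p2 | baa[a]aab_   read a → write a, move right, go to p2
p2 | baaa[a]ab_   read a → write a, move right, go to p2
p2 | baaaa[a]b_   read a → write a, move right, go to p2
p2 | baaaaa[b]_   read b → write b, move stay, go to p0
p0 | baaaaa[b]_   read b → write b, move right, go to p2
p2 | baaaaab[_]
No transition is defined for (p2, _); M halts in state p2.

p2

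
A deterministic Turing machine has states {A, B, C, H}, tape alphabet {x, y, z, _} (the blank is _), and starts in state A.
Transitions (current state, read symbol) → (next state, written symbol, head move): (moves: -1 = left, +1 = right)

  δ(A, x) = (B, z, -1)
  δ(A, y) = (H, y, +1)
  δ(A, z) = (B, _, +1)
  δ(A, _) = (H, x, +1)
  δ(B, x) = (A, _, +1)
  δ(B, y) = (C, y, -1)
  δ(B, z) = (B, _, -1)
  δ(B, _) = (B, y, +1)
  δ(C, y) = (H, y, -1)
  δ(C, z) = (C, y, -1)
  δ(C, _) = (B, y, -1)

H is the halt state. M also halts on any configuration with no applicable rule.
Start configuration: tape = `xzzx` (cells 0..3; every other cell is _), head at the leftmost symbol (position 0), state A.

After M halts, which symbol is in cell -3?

state=A head=0 tape=____[x]zzx   (A,x)→(B,z,-1)
state=B head=-1 tape=___[_]zzzx   (B,_)→(B,y,+1)
state=B head=0 tape=___y[z]zzx   (B,z)→(B,_,-1)
state=B head=-1 tape=___[y]_zzx   (B,y)→(C,y,-1)
state=C head=-2 tape=__[_]y_zzx   (C,_)→(B,y,-1)
state=B head=-3 tape=_[_]yy_zzx   (B,_)→(B,y,+1)
state=B head=-2 tape=_y[y]y_zzx   (B,y)→(C,y,-1)
state=C head=-3 tape=_[y]yy_zzx   (C,y)→(H,y,-1)
state=H head=-4 tape=[_]yyy_zzx
Cell -3 holds y when M halts.

y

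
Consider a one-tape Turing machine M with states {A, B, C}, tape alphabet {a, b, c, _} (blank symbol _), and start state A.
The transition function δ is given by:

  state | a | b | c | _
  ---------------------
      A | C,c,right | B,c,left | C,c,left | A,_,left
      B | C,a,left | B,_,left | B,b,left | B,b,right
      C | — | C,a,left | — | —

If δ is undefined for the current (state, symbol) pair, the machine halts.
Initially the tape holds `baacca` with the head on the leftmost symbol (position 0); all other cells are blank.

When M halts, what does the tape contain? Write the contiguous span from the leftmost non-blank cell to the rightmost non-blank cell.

A | ____[b]aacca   read b → write c, move left, go to B
B | ___[_]caacca   read _ → write b, move right, go to B
B | ___b[c]aacca   read c → write b, move left, go to B
B | ___[b]baacca   read b → write _, move left, go to B
B | __[_]_baacca   read _ → write b, move right, go to B
B | __b[_]baacca   read _ → write b, move right, go to B
B | __bb[b]aacca   read b → write _, move left, go to B
B | __b[b]_aacca   read b → write _, move left, go to B
B | __[b]__aacca   read b → write _, move left, go to B
B | _[_]___aacca   read _ → write b, move right, go to B
B | _b[_]__aacca   read _ → write b, move right, go to B
B | _bb[_]_aacca   read _ → write b, move right, go to B
B | _bbb[_]aacca   read _ → write b, move right, go to B
B | _bbbb[a]acca   read a → write a, move left, go to C
C | _bbb[b]aacca   read b → write a, move left, go to C
C | _bb[b]aaacca   read b → write a, move left, go to C
C | _b[b]aaaacca   read b → write a, move left, go to C
C | _[b]aaaaacca   read b → write a, move left, go to C
C | [_]aaaaaacca
The non-blank tape span at halt is aaaaaacca.

aaaaaacca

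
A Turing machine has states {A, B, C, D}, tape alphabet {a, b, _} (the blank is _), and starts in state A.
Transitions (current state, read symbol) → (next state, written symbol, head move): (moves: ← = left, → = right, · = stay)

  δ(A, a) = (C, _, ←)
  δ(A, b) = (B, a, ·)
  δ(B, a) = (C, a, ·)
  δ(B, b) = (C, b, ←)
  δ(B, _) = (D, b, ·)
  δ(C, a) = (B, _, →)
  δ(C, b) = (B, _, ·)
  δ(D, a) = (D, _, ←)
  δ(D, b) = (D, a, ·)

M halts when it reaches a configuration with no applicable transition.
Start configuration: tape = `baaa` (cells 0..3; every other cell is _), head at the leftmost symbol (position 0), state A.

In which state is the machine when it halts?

D

state=A head=0 tape=[b]aaa_   (A,b)→(B,a,·)
state=B head=0 tape=[a]aaa_   (B,a)→(C,a,·)
state=C head=0 tape=[a]aaa_   (C,a)→(B,_,→)
state=B head=1 tape=_[a]aa_   (B,a)→(C,a,·)
state=C head=1 tape=_[a]aa_   (C,a)→(B,_,→)
state=B head=2 tape=__[a]a_   (B,a)→(C,a,·)
state=C head=2 tape=__[a]a_   (C,a)→(B,_,→)
state=B head=3 tape=___[a]_   (B,a)→(C,a,·)
state=C head=3 tape=___[a]_   (C,a)→(B,_,→)
state=B head=4 tape=____[_]   (B,_)→(D,b,·)
state=D head=4 tape=____[b]   (D,b)→(D,a,·)
state=D head=4 tape=____[a]   (D,a)→(D,_,←)
state=D head=3 tape=___[_]_
No transition is defined for (D, _); M halts in state D.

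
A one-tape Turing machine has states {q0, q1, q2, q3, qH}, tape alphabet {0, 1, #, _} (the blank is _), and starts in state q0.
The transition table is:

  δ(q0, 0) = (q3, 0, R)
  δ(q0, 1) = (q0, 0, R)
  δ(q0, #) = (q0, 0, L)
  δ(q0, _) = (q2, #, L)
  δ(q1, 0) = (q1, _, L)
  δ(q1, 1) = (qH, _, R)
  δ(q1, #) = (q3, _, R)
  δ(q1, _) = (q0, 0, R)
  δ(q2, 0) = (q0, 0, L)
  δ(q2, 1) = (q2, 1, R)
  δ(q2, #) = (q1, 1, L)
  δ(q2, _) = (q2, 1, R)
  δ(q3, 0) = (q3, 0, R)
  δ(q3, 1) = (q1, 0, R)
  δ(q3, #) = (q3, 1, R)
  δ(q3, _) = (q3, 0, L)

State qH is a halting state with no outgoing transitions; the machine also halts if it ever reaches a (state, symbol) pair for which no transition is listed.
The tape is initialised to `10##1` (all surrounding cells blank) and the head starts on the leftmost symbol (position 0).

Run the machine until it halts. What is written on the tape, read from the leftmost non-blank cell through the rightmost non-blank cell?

001

q0 | [1]0##1___   read 1 → write 0, move R, go to q0
q0 | 0[0]##1___   read 0 → write 0, move R, go to q3
q3 | 00[#]#1___   read # → write 1, move R, go to q3
q3 | 001[#]1___   read # → write 1, move R, go to q3
q3 | 0011[1]___   read 1 → write 0, move R, go to q1
q1 | 00110[_]__   read _ → write 0, move R, go to q0
q0 | 001100[_]_   read _ → write #, move L, go to q2
q2 | 00110[0]#_   read 0 → write 0, move L, go to q0
q0 | 0011[0]0#_   read 0 → write 0, move R, go to q3
q3 | 00110[0]#_   read 0 → write 0, move R, go to q3
q3 | 001100[#]_   read # → write 1, move R, go to q3
q3 | 0011001[_]   read _ → write 0, move L, go to q3
q3 | 001100[1]0   read 1 → write 0, move R, go to q1
q1 | 0011000[0]   read 0 → write _, move L, go to q1
q1 | 001100[0]_   read 0 → write _, move L, go to q1
q1 | 00110[0]__   read 0 → write _, move L, go to q1
q1 | 0011[0]___   read 0 → write _, move L, go to q1
q1 | 001[1]____   read 1 → write _, move R, go to qH
qH | 001_[_]___
The non-blank tape span at halt is 001.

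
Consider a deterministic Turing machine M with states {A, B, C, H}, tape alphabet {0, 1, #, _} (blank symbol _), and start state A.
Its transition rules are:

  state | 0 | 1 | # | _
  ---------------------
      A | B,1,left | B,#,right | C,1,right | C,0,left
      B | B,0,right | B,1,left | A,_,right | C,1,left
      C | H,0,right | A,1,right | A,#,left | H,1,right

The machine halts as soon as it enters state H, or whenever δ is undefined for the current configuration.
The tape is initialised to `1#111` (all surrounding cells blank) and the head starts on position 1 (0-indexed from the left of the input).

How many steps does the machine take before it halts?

16

state=A head=1 tape=__1[#]111_   (A,#)→(C,1,right)
state=C head=2 tape=__11[1]11_   (C,1)→(A,1,right)
state=A head=3 tape=__111[1]1_   (A,1)→(B,#,right)
state=B head=4 tape=__111#[1]_   (B,1)→(B,1,left)
state=B head=3 tape=__111[#]1_   (B,#)→(A,_,right)
state=A head=4 tape=__111_[1]_   (A,1)→(B,#,right)
state=B head=5 tape=__111_#[_]   (B,_)→(C,1,left)
state=C head=4 tape=__111_[#]1   (C,#)→(A,#,left)
state=A head=3 tape=__111[_]#1   (A,_)→(C,0,left)
state=C head=2 tape=__11[1]0#1   (C,1)→(A,1,right)
state=A head=3 tape=__111[0]#1   (A,0)→(B,1,left)
state=B head=2 tape=__11[1]1#1   (B,1)→(B,1,left)
state=B head=1 tape=__1[1]11#1   (B,1)→(B,1,left)
state=B head=0 tape=__[1]111#1   (B,1)→(B,1,left)
state=B head=-1 tape=_[_]1111#1   (B,_)→(C,1,left)
state=C head=-2 tape=[_]11111#1   (C,_)→(H,1,right)
state=H head=-1 tape=1[1]1111#1
M halts after 16 transitions.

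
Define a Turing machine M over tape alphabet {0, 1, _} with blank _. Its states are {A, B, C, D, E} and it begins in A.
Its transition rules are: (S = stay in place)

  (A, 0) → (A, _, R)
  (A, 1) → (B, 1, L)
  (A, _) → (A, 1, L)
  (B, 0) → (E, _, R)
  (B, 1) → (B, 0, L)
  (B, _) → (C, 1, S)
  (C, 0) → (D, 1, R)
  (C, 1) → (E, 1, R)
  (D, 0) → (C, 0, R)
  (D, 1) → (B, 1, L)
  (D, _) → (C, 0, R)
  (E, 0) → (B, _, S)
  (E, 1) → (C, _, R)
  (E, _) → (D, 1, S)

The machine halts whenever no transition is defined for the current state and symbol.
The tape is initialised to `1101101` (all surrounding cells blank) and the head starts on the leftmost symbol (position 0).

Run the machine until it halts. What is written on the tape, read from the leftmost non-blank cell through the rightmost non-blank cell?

1_11_11

state=A head=0 tape=_[1]101101_   (A,1)→(B,1,L)
state=B head=-1 tape=[_]1101101_   (B,_)→(C,1,S)
state=C head=-1 tape=[1]1101101_   (C,1)→(E,1,R)
state=E head=0 tape=1[1]101101_   (E,1)→(C,_,R)
state=C head=1 tape=1_[1]01101_   (C,1)→(E,1,R)
state=E head=2 tape=1_1[0]1101_   (E,0)→(B,_,S)
state=B head=2 tape=1_1[_]1101_   (B,_)→(C,1,S)
state=C head=2 tape=1_1[1]1101_   (C,1)→(E,1,R)
state=E head=3 tape=1_11[1]101_   (E,1)→(C,_,R)
state=C head=4 tape=1_11_[1]01_   (C,1)→(E,1,R)
state=E head=5 tape=1_11_1[0]1_   (E,0)→(B,_,S)
state=B head=5 tape=1_11_1[_]1_   (B,_)→(C,1,S)
state=C head=5 tape=1_11_1[1]1_   (C,1)→(E,1,R)
state=E head=6 tape=1_11_11[1]_   (E,1)→(C,_,R)
state=C head=7 tape=1_11_11_[_]
The non-blank tape span at halt is 1_11_11.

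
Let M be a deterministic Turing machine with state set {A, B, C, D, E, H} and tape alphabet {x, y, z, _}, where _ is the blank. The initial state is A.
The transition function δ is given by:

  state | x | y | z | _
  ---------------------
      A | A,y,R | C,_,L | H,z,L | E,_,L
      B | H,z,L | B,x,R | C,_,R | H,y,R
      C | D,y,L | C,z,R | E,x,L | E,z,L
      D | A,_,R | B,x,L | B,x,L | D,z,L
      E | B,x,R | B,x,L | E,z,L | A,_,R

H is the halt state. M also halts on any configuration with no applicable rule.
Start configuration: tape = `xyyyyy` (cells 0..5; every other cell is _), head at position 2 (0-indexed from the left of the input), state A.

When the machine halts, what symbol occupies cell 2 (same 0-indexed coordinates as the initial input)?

A | xy[y]yyy   read y → write _, move L, go to C
C | x[y]_yyy   read y → write z, move R, go to C
C | xz[_]yyy   read _ → write z, move L, go to E
E | x[z]zyyy   read z → write z, move L, go to E
E | [x]zzyyy   read x → write x, move R, go to B
B | x[z]zyyy   read z → write _, move R, go to C
C | x_[z]yyy   read z → write x, move L, go to E
E | x[_]xyyy   read _ → write _, move R, go to A
A | x_[x]yyy   read x → write y, move R, go to A
A | x_y[y]yy   read y → write _, move L, go to C
C | x_[y]_yy   read y → write z, move R, go to C
C | x_z[_]yy   read _ → write z, move L, go to E
E | x_[z]zyy   read z → write z, move L, go to E
E | x[_]zzyy   read _ → write _, move R, go to A
A | x_[z]zyy   read z → write z, move L, go to H
H | x[_]zzyy
Cell 2 holds z when M halts.

z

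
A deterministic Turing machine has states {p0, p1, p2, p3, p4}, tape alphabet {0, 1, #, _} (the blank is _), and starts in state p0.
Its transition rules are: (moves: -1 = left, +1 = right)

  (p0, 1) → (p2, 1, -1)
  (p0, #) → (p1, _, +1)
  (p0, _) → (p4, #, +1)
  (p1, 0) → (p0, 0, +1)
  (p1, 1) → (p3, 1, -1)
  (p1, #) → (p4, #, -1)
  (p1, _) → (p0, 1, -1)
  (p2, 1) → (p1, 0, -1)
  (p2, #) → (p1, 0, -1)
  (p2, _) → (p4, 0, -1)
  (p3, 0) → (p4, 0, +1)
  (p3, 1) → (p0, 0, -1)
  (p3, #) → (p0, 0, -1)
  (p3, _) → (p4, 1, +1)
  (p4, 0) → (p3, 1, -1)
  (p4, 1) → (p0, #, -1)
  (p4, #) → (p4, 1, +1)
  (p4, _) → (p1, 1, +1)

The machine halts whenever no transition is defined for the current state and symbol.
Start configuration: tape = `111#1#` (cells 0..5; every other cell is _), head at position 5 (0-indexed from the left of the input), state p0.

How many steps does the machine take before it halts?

18

p0 | __111#1[#]_   read # → write _, move +1, go to p1
p1 | __111#1_[_]   read _ → write 1, move -1, go to p0
p0 | __111#1[_]1   read _ → write #, move +1, go to p4
p4 | __111#1#[1]   read 1 → write #, move -1, go to p0
p0 | __111#1[#]#   read # → write _, move +1, go to p1
p1 | __111#1_[#]   read # → write #, move -1, go to p4
p4 | __111#1[_]#   read _ → write 1, move +1, go to p1
p1 | __111#11[#]   read # → write #, move -1, go to p4
p4 | __111#1[1]#   read 1 → write #, move -1, go to p0
p0 | __111#[1]##   read 1 → write 1, move -1, go to p2
p2 | __111[#]1##   read # → write 0, move -1, go to p1
p1 | __11[1]01##   read 1 → write 1, move -1, go to p3
p3 | __1[1]101##   read 1 → write 0, move -1, go to p0
p0 | __[1]0101##   read 1 → write 1, move -1, go to p2
p2 | _[_]10101##   read _ → write 0, move -1, go to p4
p4 | [_]010101##   read _ → write 1, move +1, go to p1
p1 | 1[0]10101##   read 0 → write 0, move +1, go to p0
p0 | 10[1]0101##   read 1 → write 1, move -1, go to p2
p2 | 1[0]10101##
M halts after 18 transitions.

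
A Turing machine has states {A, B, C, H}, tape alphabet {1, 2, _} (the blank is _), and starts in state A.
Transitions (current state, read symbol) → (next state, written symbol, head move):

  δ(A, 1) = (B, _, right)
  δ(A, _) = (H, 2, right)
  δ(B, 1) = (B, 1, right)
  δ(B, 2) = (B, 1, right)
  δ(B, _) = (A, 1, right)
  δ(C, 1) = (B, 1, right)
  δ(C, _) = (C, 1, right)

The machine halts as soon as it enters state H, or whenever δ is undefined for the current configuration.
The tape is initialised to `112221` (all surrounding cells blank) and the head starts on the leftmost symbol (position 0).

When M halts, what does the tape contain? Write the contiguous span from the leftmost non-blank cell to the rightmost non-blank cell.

A | [1]12221___   read 1 → write _, move right, go to B
B | _[1]2221___   read 1 → write 1, move right, go to B
B | _1[2]221___   read 2 → write 1, move right, go to B
B | _11[2]21___   read 2 → write 1, move right, go to B
B | _111[2]1___   read 2 → write 1, move right, go to B
B | _1111[1]___   read 1 → write 1, move right, go to B
B | _11111[_]__   read _ → write 1, move right, go to A
A | _111111[_]_   read _ → write 2, move right, go to H
H | _1111112[_]
The non-blank tape span at halt is 1111112.

1111112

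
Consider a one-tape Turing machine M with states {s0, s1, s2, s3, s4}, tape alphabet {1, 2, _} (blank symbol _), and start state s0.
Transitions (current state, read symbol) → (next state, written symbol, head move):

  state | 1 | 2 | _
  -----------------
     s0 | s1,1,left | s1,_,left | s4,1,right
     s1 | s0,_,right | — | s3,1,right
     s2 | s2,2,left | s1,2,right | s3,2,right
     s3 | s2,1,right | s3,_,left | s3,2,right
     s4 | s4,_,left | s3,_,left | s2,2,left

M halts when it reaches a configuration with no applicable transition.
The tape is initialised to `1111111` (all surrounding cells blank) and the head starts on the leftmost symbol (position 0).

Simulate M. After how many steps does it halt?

38

s0 | _____[1]111111   read 1 → write 1, move left, go to s1
s1 | ____[_]1111111   read _ → write 1, move right, go to s3
s3 | ____1[1]111111   read 1 → write 1, move right, go to s2
s2 | ____11[1]11111   read 1 → write 2, move left, go to s2
s2 | ____1[1]211111   read 1 → write 2, move left, go to s2
s2 | ____[1]2211111   read 1 → write 2, move left, go to s2
s2 | ___[_]22211111   read _ → write 2, move right, go to s3
s3 | ___2[2]2211111   read 2 → write _, move left, go to s3
s3 | ___[2]_2211111   read 2 → write _, move left, go to s3
s3 | __[_]__2211111   read _ → write 2, move right, go to s3
s3 | __2[_]_2211111   read _ → write 2, move right, go to s3
s3 | __22[_]2211111   read _ → write 2, move right, go to s3
s3 | __222[2]211111   read 2 → write _, move left, go to s3
s3 | __22[2]_211111   read 2 → write _, move left, go to s3
s3 | __2[2]__211111   read 2 → write _, move left, go to s3
s3 | __[2]___211111   read 2 → write _, move left, go to s3
s3 | _[_]____211111   read _ → write 2, move right, go to s3
s3 | _2[_]___211111   read _ → write 2, move right, go to s3
s3 | _22[_]__211111   read _ → write 2, move right, go to s3
s3 | _222[_]_211111   read _ → write 2, move right, go to s3
s3 | _2222[_]211111   read _ → write 2, move right, go to s3
s3 | _22222[2]11111   read 2 → write _, move left, go to s3
s3 | _2222[2]_11111   read 2 → write _, move left, go to s3
s3 | _222[2]__11111   read 2 → write _, move left, go to s3
s3 | _22[2]___11111   read 2 → write _, move left, go to s3
s3 | _2[2]____11111   read 2 → write _, move left, go to s3
s3 | _[2]_____11111   read 2 → write _, move left, go to s3
s3 | [_]______11111   read _ → write 2, move right, go to s3
s3 | 2[_]_____11111   read _ → write 2, move right, go to s3
s3 | 22[_]____11111   read _ → write 2, move right, go to s3
s3 | 222[_]___11111   read _ → write 2, move right, go to s3
s3 | 2222[_]__11111   read _ → write 2, move right, go to s3
s3 | 22222[_]_11111   read _ → write 2, move right, go to s3
s3 | 222222[_]11111   read _ → write 2, move right, go to s3
s3 | 2222222[1]1111   read 1 → write 1, move right, go to s2
s2 | 22222221[1]111   read 1 → write 2, move left, go to s2
s2 | 2222222[1]2111   read 1 → write 2, move left, go to s2
s2 | 222222[2]22111   read 2 → write 2, move right, go to s1
s1 | 2222222[2]2111
M halts after 38 transitions.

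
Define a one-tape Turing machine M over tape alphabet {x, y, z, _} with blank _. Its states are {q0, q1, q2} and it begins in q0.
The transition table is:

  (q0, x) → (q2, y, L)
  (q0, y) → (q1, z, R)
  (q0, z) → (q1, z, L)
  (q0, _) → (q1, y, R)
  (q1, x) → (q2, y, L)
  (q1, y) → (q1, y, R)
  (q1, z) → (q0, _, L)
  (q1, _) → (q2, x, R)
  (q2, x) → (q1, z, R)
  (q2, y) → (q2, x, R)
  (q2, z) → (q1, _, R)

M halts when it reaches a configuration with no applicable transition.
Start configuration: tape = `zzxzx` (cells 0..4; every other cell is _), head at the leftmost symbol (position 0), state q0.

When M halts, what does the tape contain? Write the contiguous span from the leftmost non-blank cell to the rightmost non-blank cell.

xxx_xzx

state=q0 head=0 tape=_[z]zxzx__   (q0,z)→(q1,z,L)
state=q1 head=-1 tape=[_]zzxzx__   (q1,_)→(q2,x,R)
state=q2 head=0 tape=x[z]zxzx__   (q2,z)→(q1,_,R)
state=q1 head=1 tape=x_[z]xzx__   (q1,z)→(q0,_,L)
state=q0 head=0 tape=x[_]_xzx__   (q0,_)→(q1,y,R)
state=q1 head=1 tape=xy[_]xzx__   (q1,_)→(q2,x,R)
state=q2 head=2 tape=xyx[x]zx__   (q2,x)→(q1,z,R)
state=q1 head=3 tape=xyxz[z]x__   (q1,z)→(q0,_,L)
state=q0 head=2 tape=xyx[z]_x__   (q0,z)→(q1,z,L)
state=q1 head=1 tape=xy[x]z_x__   (q1,x)→(q2,y,L)
state=q2 head=0 tape=x[y]yz_x__   (q2,y)→(q2,x,R)
state=q2 head=1 tape=xx[y]z_x__   (q2,y)→(q2,x,R)
state=q2 head=2 tape=xxx[z]_x__   (q2,z)→(q1,_,R)
state=q1 head=3 tape=xxx_[_]x__   (q1,_)→(q2,x,R)
state=q2 head=4 tape=xxx_x[x]__   (q2,x)→(q1,z,R)
state=q1 head=5 tape=xxx_xz[_]_   (q1,_)→(q2,x,R)
state=q2 head=6 tape=xxx_xzx[_]
The non-blank tape span at halt is xxx_xzx.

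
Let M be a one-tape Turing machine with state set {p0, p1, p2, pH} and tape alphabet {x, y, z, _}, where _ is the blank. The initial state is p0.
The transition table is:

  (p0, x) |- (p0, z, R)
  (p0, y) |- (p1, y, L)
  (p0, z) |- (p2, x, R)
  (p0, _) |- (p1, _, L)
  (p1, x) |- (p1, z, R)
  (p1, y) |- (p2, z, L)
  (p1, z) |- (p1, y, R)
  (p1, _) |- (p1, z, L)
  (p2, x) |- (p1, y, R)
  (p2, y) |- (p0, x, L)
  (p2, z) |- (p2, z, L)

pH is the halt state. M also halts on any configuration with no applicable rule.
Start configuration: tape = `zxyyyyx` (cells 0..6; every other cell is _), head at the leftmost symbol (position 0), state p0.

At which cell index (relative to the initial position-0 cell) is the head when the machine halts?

p0 | _[z]xyyyyx   read z → write x, move R, go to p2
p2 | _x[x]yyyyx   read x → write y, move R, go to p1
p1 | _xy[y]yyyx   read y → write z, move L, go to p2
p2 | _x[y]zyyyx   read y → write x, move L, go to p0
p0 | _[x]xzyyyx   read x → write z, move R, go to p0
p0 | _z[x]zyyyx   read x → write z, move R, go to p0
p0 | _zz[z]yyyx   read z → write x, move R, go to p2
p2 | _zzx[y]yyx   read y → write x, move L, go to p0
p0 | _zz[x]xyyx   read x → write z, move R, go to p0
p0 | _zzz[x]yyx   read x → write z, move R, go to p0
p0 | _zzzz[y]yx   read y → write y, move L, go to p1
p1 | _zzz[z]yyx   read z → write y, move R, go to p1
p1 | _zzzy[y]yx   read y → write z, move L, go to p2
p2 | _zzz[y]zyx   read y → write x, move L, go to p0
p0 | _zz[z]xzyx   read z → write x, move R, go to p2
p2 | _zzx[x]zyx   read x → write y, move R, go to p1
p1 | _zzxy[z]yx   read z → write y, move R, go to p1
p1 | _zzxyy[y]x   read y → write z, move L, go to p2
p2 | _zzxy[y]zx   read y → write x, move L, go to p0
p0 | _zzx[y]xzx   read y → write y, move L, go to p1
p1 | _zz[x]yxzx   read x → write z, move R, go to p1
p1 | _zzz[y]xzx   read y → write z, move L, go to p2
p2 | _zz[z]zxzx   read z → write z, move L, go to p2
p2 | _z[z]zzxzx   read z → write z, move L, go to p2
p2 | _[z]zzzxzx   read z → write z, move L, go to p2
p2 | [_]zzzzxzx
At halt the head is at cell -1.

-1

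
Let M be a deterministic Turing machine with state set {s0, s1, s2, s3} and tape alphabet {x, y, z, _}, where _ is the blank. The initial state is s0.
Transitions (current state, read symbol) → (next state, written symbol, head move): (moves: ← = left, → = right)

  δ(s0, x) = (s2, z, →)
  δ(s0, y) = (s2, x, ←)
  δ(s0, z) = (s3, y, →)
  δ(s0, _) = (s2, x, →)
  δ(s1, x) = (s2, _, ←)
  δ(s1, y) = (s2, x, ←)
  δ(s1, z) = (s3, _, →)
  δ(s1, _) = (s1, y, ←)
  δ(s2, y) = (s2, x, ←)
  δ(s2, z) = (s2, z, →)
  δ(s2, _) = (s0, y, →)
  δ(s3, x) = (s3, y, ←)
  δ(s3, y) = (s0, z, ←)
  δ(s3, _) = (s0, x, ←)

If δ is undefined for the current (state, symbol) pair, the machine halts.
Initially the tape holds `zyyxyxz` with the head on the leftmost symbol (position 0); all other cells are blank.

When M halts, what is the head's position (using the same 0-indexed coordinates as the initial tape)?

2

state=s0 head=0 tape=_[z]yyxyxz   (s0,z)→(s3,y,→)
state=s3 head=1 tape=_y[y]yxyxz   (s3,y)→(s0,z,←)
state=s0 head=0 tape=_[y]zyxyxz   (s0,y)→(s2,x,←)
state=s2 head=-1 tape=[_]xzyxyxz   (s2,_)→(s0,y,→)
state=s0 head=0 tape=y[x]zyxyxz   (s0,x)→(s2,z,→)
state=s2 head=1 tape=yz[z]yxyxz   (s2,z)→(s2,z,→)
state=s2 head=2 tape=yzz[y]xyxz   (s2,y)→(s2,x,←)
state=s2 head=1 tape=yz[z]xxyxz   (s2,z)→(s2,z,→)
state=s2 head=2 tape=yzz[x]xyxz
At halt the head is at cell 2.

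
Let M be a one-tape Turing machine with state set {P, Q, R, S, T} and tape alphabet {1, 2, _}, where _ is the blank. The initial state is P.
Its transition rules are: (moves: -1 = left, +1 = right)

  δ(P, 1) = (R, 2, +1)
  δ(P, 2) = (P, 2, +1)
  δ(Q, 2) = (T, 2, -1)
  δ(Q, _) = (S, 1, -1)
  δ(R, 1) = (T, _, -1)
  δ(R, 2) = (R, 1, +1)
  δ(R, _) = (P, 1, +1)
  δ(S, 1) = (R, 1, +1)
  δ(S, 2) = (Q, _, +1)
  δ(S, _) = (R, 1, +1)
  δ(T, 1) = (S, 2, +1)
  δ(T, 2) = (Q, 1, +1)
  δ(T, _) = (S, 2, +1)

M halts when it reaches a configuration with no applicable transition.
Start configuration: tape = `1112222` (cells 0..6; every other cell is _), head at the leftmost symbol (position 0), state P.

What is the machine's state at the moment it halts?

state=P head=0 tape=[1]112222__   (P,1)→(R,2,+1)
state=R head=1 tape=2[1]12222__   (R,1)→(T,_,-1)
state=T head=0 tape=[2]_12222__   (T,2)→(Q,1,+1)
state=Q head=1 tape=1[_]12222__   (Q,_)→(S,1,-1)
state=S head=0 tape=[1]112222__   (S,1)→(R,1,+1)
state=R head=1 tape=1[1]12222__   (R,1)→(T,_,-1)
state=T head=0 tape=[1]_12222__   (T,1)→(S,2,+1)
state=S head=1 tape=2[_]12222__   (S,_)→(R,1,+1)
state=R head=2 tape=21[1]2222__   (R,1)→(T,_,-1)
state=T head=1 tape=2[1]_2222__   (T,1)→(S,2,+1)
state=S head=2 tape=22[_]2222__   (S,_)→(R,1,+1)
state=R head=3 tape=221[2]222__   (R,2)→(R,1,+1)
state=R head=4 tape=2211[2]22__   (R,2)→(R,1,+1)
state=R head=5 tape=22111[2]2__   (R,2)→(R,1,+1)
state=R head=6 tape=221111[2]__   (R,2)→(R,1,+1)
state=R head=7 tape=2211111[_]_   (R,_)→(P,1,+1)
state=P head=8 tape=22111111[_]
No transition is defined for (P, _); M halts in state P.

P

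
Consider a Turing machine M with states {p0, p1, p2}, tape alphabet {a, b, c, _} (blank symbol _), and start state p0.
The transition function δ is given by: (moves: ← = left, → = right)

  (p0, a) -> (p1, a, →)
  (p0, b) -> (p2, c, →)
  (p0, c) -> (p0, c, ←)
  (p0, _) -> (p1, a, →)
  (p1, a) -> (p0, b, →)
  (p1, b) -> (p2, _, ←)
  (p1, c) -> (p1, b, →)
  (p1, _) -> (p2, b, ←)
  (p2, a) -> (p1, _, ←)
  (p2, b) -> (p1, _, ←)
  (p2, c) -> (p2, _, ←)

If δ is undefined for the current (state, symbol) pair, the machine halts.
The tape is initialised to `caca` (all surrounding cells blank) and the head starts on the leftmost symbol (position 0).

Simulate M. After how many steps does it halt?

14

p0 | __[c]aca   read c → write c, move ←, go to p0
p0 | _[_]caca   read _ → write a, move →, go to p1
p1 | _a[c]aca   read c → write b, move →, go to p1
p1 | _ab[a]ca   read a → write b, move →, go to p0
p0 | _abb[c]a   read c → write c, move ←, go to p0
p0 | _ab[b]ca   read b → write c, move →, go to p2
p2 | _abc[c]a   read c → write _, move ←, go to p2
p2 | _ab[c]_a   read c → write _, move ←, go to p2
p2 | _a[b]__a   read b → write _, move ←, go to p1
p1 | _[a]___a   read a → write b, move →, go to p0
p0 | _b[_]__a   read _ → write a, move →, go to p1
p1 | _ba[_]_a   read _ → write b, move ←, go to p2
p2 | _b[a]b_a   read a → write _, move ←, go to p1
p1 | _[b]_b_a   read b → write _, move ←, go to p2
p2 | [_]__b_a
M halts after 14 transitions.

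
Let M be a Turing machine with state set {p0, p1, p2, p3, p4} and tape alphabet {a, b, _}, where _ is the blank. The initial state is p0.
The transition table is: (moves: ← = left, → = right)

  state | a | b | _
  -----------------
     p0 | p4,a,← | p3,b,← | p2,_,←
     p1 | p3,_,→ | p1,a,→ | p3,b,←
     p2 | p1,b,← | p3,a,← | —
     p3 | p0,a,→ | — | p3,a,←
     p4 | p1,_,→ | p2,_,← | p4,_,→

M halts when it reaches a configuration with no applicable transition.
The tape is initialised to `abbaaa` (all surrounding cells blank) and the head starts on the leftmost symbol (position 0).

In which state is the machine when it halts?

p3

state=p0 head=0 tape=_[a]bbaaa__   (p0,a)→(p4,a,←)
state=p4 head=-1 tape=[_]abbaaa__   (p4,_)→(p4,_,→)
state=p4 head=0 tape=_[a]bbaaa__   (p4,a)→(p1,_,→)
state=p1 head=1 tape=__[b]baaa__   (p1,b)→(p1,a,→)
state=p1 head=2 tape=__a[b]aaa__   (p1,b)→(p1,a,→)
state=p1 head=3 tape=__aa[a]aa__   (p1,a)→(p3,_,→)
state=p3 head=4 tape=__aa_[a]a__   (p3,a)→(p0,a,→)
state=p0 head=5 tape=__aa_a[a]__   (p0,a)→(p4,a,←)
state=p4 head=4 tape=__aa_[a]a__   (p4,a)→(p1,_,→)
state=p1 head=5 tape=__aa__[a]__   (p1,a)→(p3,_,→)
state=p3 head=6 tape=__aa___[_]_   (p3,_)→(p3,a,←)
state=p3 head=5 tape=__aa__[_]a_   (p3,_)→(p3,a,←)
state=p3 head=4 tape=__aa_[_]aa_   (p3,_)→(p3,a,←)
state=p3 head=3 tape=__aa[_]aaa_   (p3,_)→(p3,a,←)
state=p3 head=2 tape=__a[a]aaaa_   (p3,a)→(p0,a,→)
state=p0 head=3 tape=__aa[a]aaa_   (p0,a)→(p4,a,←)
state=p4 head=2 tape=__a[a]aaaa_   (p4,a)→(p1,_,→)
state=p1 head=3 tape=__a_[a]aaa_   (p1,a)→(p3,_,→)
state=p3 head=4 tape=__a__[a]aa_   (p3,a)→(p0,a,→)
state=p0 head=5 tape=__a__a[a]a_   (p0,a)→(p4,a,←)
state=p4 head=4 tape=__a__[a]aa_   (p4,a)→(p1,_,→)
state=p1 head=5 tape=__a___[a]a_   (p1,a)→(p3,_,→)
state=p3 head=6 tape=__a____[a]_   (p3,a)→(p0,a,→)
state=p0 head=7 tape=__a____a[_]   (p0,_)→(p2,_,←)
state=p2 head=6 tape=__a____[a]_   (p2,a)→(p1,b,←)
state=p1 head=5 tape=__a___[_]b_   (p1,_)→(p3,b,←)
state=p3 head=4 tape=__a__[_]bb_   (p3,_)→(p3,a,←)
state=p3 head=3 tape=__a_[_]abb_   (p3,_)→(p3,a,←)
state=p3 head=2 tape=__a[_]aabb_   (p3,_)→(p3,a,←)
state=p3 head=1 tape=__[a]aaabb_   (p3,a)→(p0,a,→)
state=p0 head=2 tape=__a[a]aabb_   (p0,a)→(p4,a,←)
state=p4 head=1 tape=__[a]aaabb_   (p4,a)→(p1,_,→)
state=p1 head=2 tape=___[a]aabb_   (p1,a)→(p3,_,→)
state=p3 head=3 tape=____[a]abb_   (p3,a)→(p0,a,→)
state=p0 head=4 tape=____a[a]bb_   (p0,a)→(p4,a,←)
state=p4 head=3 tape=____[a]abb_   (p4,a)→(p1,_,→)
state=p1 head=4 tape=_____[a]bb_   (p1,a)→(p3,_,→)
state=p3 head=5 tape=______[b]b_
No transition is defined for (p3, b); M halts in state p3.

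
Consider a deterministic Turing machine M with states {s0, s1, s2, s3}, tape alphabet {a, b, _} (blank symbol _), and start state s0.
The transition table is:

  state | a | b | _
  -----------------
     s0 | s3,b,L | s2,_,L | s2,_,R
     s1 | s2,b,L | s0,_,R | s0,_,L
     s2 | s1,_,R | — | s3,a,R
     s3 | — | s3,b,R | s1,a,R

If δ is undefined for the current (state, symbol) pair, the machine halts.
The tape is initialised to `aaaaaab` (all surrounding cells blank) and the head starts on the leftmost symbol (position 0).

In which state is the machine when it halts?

s0 | _[a]aaaaab_   read a → write b, move L, go to s3
s3 | [_]baaaaab_   read _ → write a, move R, go to s1
s1 | a[b]aaaaab_   read b → write _, move R, go to s0
s0 | a_[a]aaaab_   read a → write b, move L, go to s3
s3 | a[_]baaaab_   read _ → write a, move R, go to s1
s1 | aa[b]aaaab_   read b → write _, move R, go to s0
s0 | aa_[a]aaab_   read a → write b, move L, go to s3
s3 | aa[_]baaab_   read _ → write a, move R, go to s1
s1 | aaa[b]aaab_   read b → write _, move R, go to s0
s0 | aaa_[a]aab_   read a → write b, move L, go to s3
s3 | aaa[_]baab_   read _ → write a, move R, go to s1
s1 | aaaa[b]aab_   read b → write _, move R, go to s0
s0 | aaaa_[a]ab_   read a → write b, move L, go to s3
s3 | aaaa[_]bab_   read _ → write a, move R, go to s1
s1 | aaaaa[b]ab_   read b → write _, move R, go to s0
s0 | aaaaa_[a]b_   read a → write b, move L, go to s3
s3 | aaaaa[_]bb_   read _ → write a, move R, go to s1
s1 | aaaaaa[b]b_   read b → write _, move R, go to s0
s0 | aaaaaa_[b]_   read b → write _, move L, go to s2
s2 | aaaaaa[_]__   read _ → write a, move R, go to s3
s3 | aaaaaaa[_]_   read _ → write a, move R, go to s1
s1 | aaaaaaaa[_]   read _ → write _, move L, go to s0
s0 | aaaaaaa[a]_   read a → write b, move L, go to s3
s3 | aaaaaa[a]b_
No transition is defined for (s3, a); M halts in state s3.

s3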